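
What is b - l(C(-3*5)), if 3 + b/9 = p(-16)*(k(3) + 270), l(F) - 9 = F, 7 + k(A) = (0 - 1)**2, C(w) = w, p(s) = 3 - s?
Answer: 45123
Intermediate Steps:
k(A) = -6 (k(A) = -7 + (0 - 1)**2 = -7 + (-1)**2 = -7 + 1 = -6)
l(F) = 9 + F
b = 45117 (b = -27 + 9*((3 - 1*(-16))*(-6 + 270)) = -27 + 9*((3 + 16)*264) = -27 + 9*(19*264) = -27 + 9*5016 = -27 + 45144 = 45117)
b - l(C(-3*5)) = 45117 - (9 - 3*5) = 45117 - (9 - 15) = 45117 - 1*(-6) = 45117 + 6 = 45123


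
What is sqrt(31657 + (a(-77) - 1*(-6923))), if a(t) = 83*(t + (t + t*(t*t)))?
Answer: I*sqrt(37866441) ≈ 6153.6*I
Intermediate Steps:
a(t) = 83*t**3 + 166*t (a(t) = 83*(t + (t + t*t**2)) = 83*(t + (t + t**3)) = 83*(t**3 + 2*t) = 83*t**3 + 166*t)
sqrt(31657 + (a(-77) - 1*(-6923))) = sqrt(31657 + (83*(-77)*(2 + (-77)**2) - 1*(-6923))) = sqrt(31657 + (83*(-77)*(2 + 5929) + 6923)) = sqrt(31657 + (83*(-77)*5931 + 6923)) = sqrt(31657 + (-37905021 + 6923)) = sqrt(31657 - 37898098) = sqrt(-37866441) = I*sqrt(37866441)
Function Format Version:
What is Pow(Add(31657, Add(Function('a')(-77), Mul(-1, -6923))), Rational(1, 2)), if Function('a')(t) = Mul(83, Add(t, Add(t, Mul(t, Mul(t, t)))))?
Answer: Mul(I, Pow(37866441, Rational(1, 2))) ≈ Mul(6153.6, I)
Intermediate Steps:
Function('a')(t) = Add(Mul(83, Pow(t, 3)), Mul(166, t)) (Function('a')(t) = Mul(83, Add(t, Add(t, Mul(t, Pow(t, 2))))) = Mul(83, Add(t, Add(t, Pow(t, 3)))) = Mul(83, Add(Pow(t, 3), Mul(2, t))) = Add(Mul(83, Pow(t, 3)), Mul(166, t)))
Pow(Add(31657, Add(Function('a')(-77), Mul(-1, -6923))), Rational(1, 2)) = Pow(Add(31657, Add(Mul(83, -77, Add(2, Pow(-77, 2))), Mul(-1, -6923))), Rational(1, 2)) = Pow(Add(31657, Add(Mul(83, -77, Add(2, 5929)), 6923)), Rational(1, 2)) = Pow(Add(31657, Add(Mul(83, -77, 5931), 6923)), Rational(1, 2)) = Pow(Add(31657, Add(-37905021, 6923)), Rational(1, 2)) = Pow(Add(31657, -37898098), Rational(1, 2)) = Pow(-37866441, Rational(1, 2)) = Mul(I, Pow(37866441, Rational(1, 2)))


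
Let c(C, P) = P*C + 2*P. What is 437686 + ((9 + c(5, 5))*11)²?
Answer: 671942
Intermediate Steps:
c(C, P) = 2*P + C*P (c(C, P) = C*P + 2*P = 2*P + C*P)
437686 + ((9 + c(5, 5))*11)² = 437686 + ((9 + 5*(2 + 5))*11)² = 437686 + ((9 + 5*7)*11)² = 437686 + ((9 + 35)*11)² = 437686 + (44*11)² = 437686 + 484² = 437686 + 234256 = 671942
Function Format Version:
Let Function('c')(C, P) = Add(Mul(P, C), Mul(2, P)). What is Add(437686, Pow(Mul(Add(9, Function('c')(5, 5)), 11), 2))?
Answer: 671942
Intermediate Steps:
Function('c')(C, P) = Add(Mul(2, P), Mul(C, P)) (Function('c')(C, P) = Add(Mul(C, P), Mul(2, P)) = Add(Mul(2, P), Mul(C, P)))
Add(437686, Pow(Mul(Add(9, Function('c')(5, 5)), 11), 2)) = Add(437686, Pow(Mul(Add(9, Mul(5, Add(2, 5))), 11), 2)) = Add(437686, Pow(Mul(Add(9, Mul(5, 7)), 11), 2)) = Add(437686, Pow(Mul(Add(9, 35), 11), 2)) = Add(437686, Pow(Mul(44, 11), 2)) = Add(437686, Pow(484, 2)) = Add(437686, 234256) = 671942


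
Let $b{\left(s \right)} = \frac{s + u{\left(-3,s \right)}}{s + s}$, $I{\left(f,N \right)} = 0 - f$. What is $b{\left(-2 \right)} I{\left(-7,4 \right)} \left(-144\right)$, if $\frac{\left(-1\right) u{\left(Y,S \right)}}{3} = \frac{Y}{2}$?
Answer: $630$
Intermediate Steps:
$u{\left(Y,S \right)} = - \frac{3 Y}{2}$ ($u{\left(Y,S \right)} = - 3 \frac{Y}{2} = - \frac{3 Y}{2}$)
$I{\left(f,N \right)} = - f$
$b{\left(s \right)} = \frac{\frac{9}{2} + s}{2 s}$ ($b{\left(s \right)} = \frac{s - - \frac{9}{2}}{s + s} = \frac{s + \frac{9}{2}}{2 s} = \left(\frac{9}{2} + s\right) \frac{1}{2 s} = \frac{\frac{9}{2} + s}{2 s}$)
$b{\left(-2 \right)} I{\left(-7,4 \right)} \left(-144\right) = \frac{9 + 2 \left(-2\right)}{4 \left(-2\right)} \left(\left(-1\right) \left(-7\right)\right) \left(-144\right) = \frac{1}{4} \left(- \frac{1}{2}\right) \left(9 - 4\right) 7 \left(-144\right) = \frac{1}{4} \left(- \frac{1}{2}\right) 5 \cdot 7 \left(-144\right) = \left(- \frac{5}{8}\right) 7 \left(-144\right) = \left(- \frac{35}{8}\right) \left(-144\right) = 630$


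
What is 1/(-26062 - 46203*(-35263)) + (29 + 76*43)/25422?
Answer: 2800560492279/21594130609430 ≈ 0.12969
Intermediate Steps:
1/(-26062 - 46203*(-35263)) + (29 + 76*43)/25422 = -1/35263/(-72265) + (29 + 3268)*(1/25422) = -1/72265*(-1/35263) + 3297*(1/25422) = 1/2548280695 + 1099/8474 = 2800560492279/21594130609430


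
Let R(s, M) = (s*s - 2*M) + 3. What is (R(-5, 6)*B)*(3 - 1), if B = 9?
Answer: 288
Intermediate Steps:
R(s, M) = 3 + s² - 2*M (R(s, M) = (s² - 2*M) + 3 = 3 + s² - 2*M)
(R(-5, 6)*B)*(3 - 1) = ((3 + (-5)² - 2*6)*9)*(3 - 1) = ((3 + 25 - 12)*9)*2 = (16*9)*2 = 144*2 = 288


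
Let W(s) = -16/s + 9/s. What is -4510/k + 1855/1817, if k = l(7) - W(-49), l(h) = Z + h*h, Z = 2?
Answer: -28351155/323426 ≈ -87.659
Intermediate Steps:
W(s) = -7/s
l(h) = 2 + h² (l(h) = 2 + h*h = 2 + h²)
k = 356/7 (k = (2 + 7²) - (-7)/(-49) = (2 + 49) - (-7)*(-1)/49 = 51 - 1*⅐ = 51 - ⅐ = 356/7 ≈ 50.857)
-4510/k + 1855/1817 = -4510/356/7 + 1855/1817 = -4510*7/356 + 1855*(1/1817) = -15785/178 + 1855/1817 = -28351155/323426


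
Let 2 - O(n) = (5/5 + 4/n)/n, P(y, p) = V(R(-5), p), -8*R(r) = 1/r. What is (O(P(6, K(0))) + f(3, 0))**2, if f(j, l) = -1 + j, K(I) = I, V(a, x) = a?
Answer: 41422096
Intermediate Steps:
R(r) = -1/(8*r)
P(y, p) = 1/40 (P(y, p) = -1/8/(-5) = -1/8*(-1/5) = 1/40)
O(n) = 2 - (1 + 4/n)/n (O(n) = 2 - (5/5 + 4/n)/n = 2 - (5*(1/5) + 4/n)/n = 2 - (1 + 4/n)/n)
(O(P(6, K(0))) + f(3, 0))**2 = ((2 - 1/1/40 - 4/40**(-2)) + (-1 + 3))**2 = ((2 - 1*40 - 4*1600) + 2)**2 = ((2 - 40 - 6400) + 2)**2 = (-6438 + 2)**2 = (-6436)**2 = 41422096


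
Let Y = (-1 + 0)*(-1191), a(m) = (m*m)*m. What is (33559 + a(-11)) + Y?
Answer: 33419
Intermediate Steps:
a(m) = m³ (a(m) = m²*m = m³)
Y = 1191 (Y = -1*(-1191) = 1191)
(33559 + a(-11)) + Y = (33559 + (-11)³) + 1191 = (33559 - 1331) + 1191 = 32228 + 1191 = 33419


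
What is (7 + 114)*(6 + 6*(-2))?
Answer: -726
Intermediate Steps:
(7 + 114)*(6 + 6*(-2)) = 121*(6 - 12) = 121*(-6) = -726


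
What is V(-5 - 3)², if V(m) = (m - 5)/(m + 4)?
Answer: 169/16 ≈ 10.563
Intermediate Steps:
V(m) = (-5 + m)/(4 + m)
V(-5 - 3)² = ((-5 + (-5 - 3))/(4 + (-5 - 3)))² = ((-5 - 8)/(4 - 8))² = (-13/(-4))² = (-¼*(-13))² = (13/4)² = 169/16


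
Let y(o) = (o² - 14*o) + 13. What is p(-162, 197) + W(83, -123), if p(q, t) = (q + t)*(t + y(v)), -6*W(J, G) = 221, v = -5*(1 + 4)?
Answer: 248629/6 ≈ 41438.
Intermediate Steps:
v = -25 (v = -5*5 = -25)
y(o) = 13 + o² - 14*o
W(J, G) = -221/6 (W(J, G) = -⅙*221 = -221/6)
p(q, t) = (988 + t)*(q + t) (p(q, t) = (q + t)*(t + (13 + (-25)² - 14*(-25))) = (q + t)*(t + (13 + 625 + 350)) = (q + t)*(t + 988) = (q + t)*(988 + t) = (988 + t)*(q + t))
p(-162, 197) + W(83, -123) = (197² + 988*(-162) + 988*197 - 162*197) - 221/6 = (38809 - 160056 + 194636 - 31914) - 221/6 = 41475 - 221/6 = 248629/6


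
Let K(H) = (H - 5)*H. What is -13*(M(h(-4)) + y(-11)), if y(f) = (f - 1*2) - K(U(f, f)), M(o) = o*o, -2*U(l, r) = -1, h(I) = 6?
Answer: -1313/4 ≈ -328.25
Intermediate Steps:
U(l, r) = ½ (U(l, r) = -½*(-1) = ½)
M(o) = o²
K(H) = H*(-5 + H) (K(H) = (-5 + H)*H = H*(-5 + H))
y(f) = ¼ + f (y(f) = (f - 1*2) - (-5 + ½)/2 = (f - 2) - (-9)/(2*2) = (-2 + f) - 1*(-9/4) = (-2 + f) + 9/4 = ¼ + f)
-13*(M(h(-4)) + y(-11)) = -13*(6² + (¼ - 11)) = -13*(36 - 43/4) = -13*101/4 = -1313/4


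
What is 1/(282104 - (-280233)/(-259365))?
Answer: 86455/24389207909 ≈ 3.5448e-6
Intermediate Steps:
1/(282104 - (-280233)/(-259365)) = 1/(282104 - (-280233)*(-1)/259365) = 1/(282104 - 1*93411/86455) = 1/(282104 - 93411/86455) = 1/(24389207909/86455) = 86455/24389207909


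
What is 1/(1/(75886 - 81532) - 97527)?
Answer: -5646/550637443 ≈ -1.0254e-5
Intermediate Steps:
1/(1/(75886 - 81532) - 97527) = 1/(1/(-5646) - 97527) = 1/(-1/5646 - 97527) = 1/(-550637443/5646) = -5646/550637443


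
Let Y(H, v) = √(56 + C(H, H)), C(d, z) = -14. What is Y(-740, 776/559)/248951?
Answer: √42/248951 ≈ 2.6032e-5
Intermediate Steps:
Y(H, v) = √42 (Y(H, v) = √(56 - 14) = √42)
Y(-740, 776/559)/248951 = √42/248951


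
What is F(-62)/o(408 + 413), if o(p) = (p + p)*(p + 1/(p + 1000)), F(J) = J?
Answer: -56451/1227429482 ≈ -4.5991e-5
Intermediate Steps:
o(p) = 2*p*(p + 1/(1000 + p)) (o(p) = (2*p)*(p + 1/(1000 + p)) = 2*p*(p + 1/(1000 + p)))
F(-62)/o(408 + 413) = -62*(1000 + (408 + 413))/(2*(408 + 413)*(1 + (408 + 413)**2 + 1000*(408 + 413))) = -62*(1000 + 821)/(1642*(1 + 821**2 + 1000*821)) = -62*1821/(1642*(1 + 674041 + 821000)) = -62/(2*821*(1/1821)*1495042) = -62/2454858964/1821 = -62*1821/2454858964 = -56451/1227429482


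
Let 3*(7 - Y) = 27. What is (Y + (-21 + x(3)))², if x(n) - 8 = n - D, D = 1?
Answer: 169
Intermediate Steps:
Y = -2 (Y = 7 - ⅓*27 = 7 - 9 = -2)
x(n) = 7 + n (x(n) = 8 + (n - 1*1) = 8 + (n - 1) = 8 + (-1 + n) = 7 + n)
(Y + (-21 + x(3)))² = (-2 + (-21 + (7 + 3)))² = (-2 + (-21 + 10))² = (-2 - 11)² = (-13)² = 169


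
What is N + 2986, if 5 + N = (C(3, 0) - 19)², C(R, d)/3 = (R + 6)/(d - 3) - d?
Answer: 3765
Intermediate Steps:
C(R, d) = -3*d + 3*(6 + R)/(-3 + d) (C(R, d) = 3*((R + 6)/(d - 3) - d) = 3*((6 + R)/(-3 + d) - d) = 3*(-d + (6 + R)/(-3 + d)) = -3*d + 3*(6 + R)/(-3 + d))
N = 779 (N = -5 + (3*(6 + 3 - 1*0² + 3*0)/(-3 + 0) - 19)² = -5 + (3*(6 + 3 - 1*0 + 0)/(-3) - 19)² = -5 + (3*(-⅓)*(6 + 3 + 0 + 0) - 19)² = -5 + (3*(-⅓)*9 - 19)² = -5 + (-9 - 19)² = -5 + (-28)² = -5 + 784 = 779)
N + 2986 = 779 + 2986 = 3765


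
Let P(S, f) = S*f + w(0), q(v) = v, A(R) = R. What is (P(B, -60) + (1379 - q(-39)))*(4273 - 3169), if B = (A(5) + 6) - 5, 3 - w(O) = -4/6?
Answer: 1172080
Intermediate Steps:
w(O) = 11/3 (w(O) = 3 - (-4)/6 = 3 - 1*(-⅔) = 3 + ⅔ = 11/3)
B = 6 (B = (5 + 6) - 5 = 11 - 5 = 6)
P(S, f) = 11/3 + S*f (P(S, f) = S*f + 11/3 = 11/3 + S*f)
(P(B, -60) + (1379 - q(-39)))*(4273 - 3169) = ((11/3 + 6*(-60)) + (1379 - 1*(-39)))*(4273 - 3169) = ((11/3 - 360) + (1379 + 39))*1104 = (-1069/3 + 1418)*1104 = (3185/3)*1104 = 1172080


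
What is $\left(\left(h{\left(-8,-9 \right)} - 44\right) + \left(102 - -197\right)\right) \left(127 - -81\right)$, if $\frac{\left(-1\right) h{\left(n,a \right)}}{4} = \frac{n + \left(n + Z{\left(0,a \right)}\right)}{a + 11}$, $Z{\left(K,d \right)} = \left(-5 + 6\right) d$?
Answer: $63440$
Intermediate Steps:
$Z{\left(K,d \right)} = d$ ($Z{\left(K,d \right)} = 1 d = d$)
$h{\left(n,a \right)} = - \frac{4 \left(a + 2 n\right)}{11 + a}$ ($h{\left(n,a \right)} = - 4 \frac{n + \left(n + a\right)}{a + 11} = - 4 \frac{n + \left(a + n\right)}{11 + a} = - 4 \frac{a + 2 n}{11 + a} = - \frac{4 \left(a + 2 n\right)}{11 + a}$)
$\left(\left(h{\left(-8,-9 \right)} - 44\right) + \left(102 - -197\right)\right) \left(127 - -81\right) = \left(\left(\frac{4 \left(\left(-1\right) \left(-9\right) - -16\right)}{11 - 9} - 44\right) + \left(102 - -197\right)\right) \left(127 - -81\right) = \left(\left(\frac{4 \left(9 + 16\right)}{2} - 44\right) + \left(102 + 197\right)\right) \left(127 + 81\right) = \left(\left(4 \cdot \frac{1}{2} \cdot 25 - 44\right) + 299\right) 208 = \left(\left(50 - 44\right) + 299\right) 208 = \left(6 + 299\right) 208 = 305 \cdot 208 = 63440$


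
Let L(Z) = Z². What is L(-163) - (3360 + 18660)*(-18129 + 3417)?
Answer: 323984809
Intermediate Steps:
L(-163) - (3360 + 18660)*(-18129 + 3417) = (-163)² - (3360 + 18660)*(-18129 + 3417) = 26569 - 22020*(-14712) = 26569 - 1*(-323958240) = 26569 + 323958240 = 323984809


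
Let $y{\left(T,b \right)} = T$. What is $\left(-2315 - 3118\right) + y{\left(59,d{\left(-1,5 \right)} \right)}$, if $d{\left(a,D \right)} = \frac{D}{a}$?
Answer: $-5374$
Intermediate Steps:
$\left(-2315 - 3118\right) + y{\left(59,d{\left(-1,5 \right)} \right)} = \left(-2315 - 3118\right) + 59 = -5433 + 59 = -5374$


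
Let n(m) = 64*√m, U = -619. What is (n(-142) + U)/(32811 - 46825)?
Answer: 619/14014 - 32*I*√142/7007 ≈ 0.04417 - 0.05442*I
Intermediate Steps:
(n(-142) + U)/(32811 - 46825) = (64*√(-142) - 619)/(32811 - 46825) = (64*(I*√142) - 619)/(-14014) = (64*I*√142 - 619)*(-1/14014) = (-619 + 64*I*√142)*(-1/14014) = 619/14014 - 32*I*√142/7007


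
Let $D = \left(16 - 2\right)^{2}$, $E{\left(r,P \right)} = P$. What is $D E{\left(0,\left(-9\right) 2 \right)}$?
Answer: $-3528$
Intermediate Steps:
$D = 196$ ($D = 14^{2} = 196$)
$D E{\left(0,\left(-9\right) 2 \right)} = 196 \left(\left(-9\right) 2\right) = 196 \left(-18\right) = -3528$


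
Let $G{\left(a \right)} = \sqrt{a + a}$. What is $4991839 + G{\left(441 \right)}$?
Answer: $4991839 + 21 \sqrt{2} \approx 4.9919 \cdot 10^{6}$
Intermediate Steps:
$G{\left(a \right)} = \sqrt{2} \sqrt{a}$ ($G{\left(a \right)} = \sqrt{2 a} = \sqrt{2} \sqrt{a}$)
$4991839 + G{\left(441 \right)} = 4991839 + \sqrt{2} \sqrt{441} = 4991839 + \sqrt{2} \cdot 21 = 4991839 + 21 \sqrt{2}$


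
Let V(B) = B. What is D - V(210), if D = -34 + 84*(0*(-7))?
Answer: -244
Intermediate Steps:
D = -34 (D = -34 + 84*0 = -34 + 0 = -34)
D - V(210) = -34 - 1*210 = -34 - 210 = -244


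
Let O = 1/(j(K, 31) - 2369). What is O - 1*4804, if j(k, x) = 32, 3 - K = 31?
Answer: -11226949/2337 ≈ -4804.0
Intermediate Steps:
K = -28 (K = 3 - 1*31 = 3 - 31 = -28)
O = -1/2337 (O = 1/(32 - 2369) = 1/(-2337) = -1/2337 ≈ -0.00042790)
O - 1*4804 = -1/2337 - 1*4804 = -1/2337 - 4804 = -11226949/2337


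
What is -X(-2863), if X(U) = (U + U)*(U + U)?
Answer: -32787076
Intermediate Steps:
X(U) = 4*U² (X(U) = (2*U)*(2*U) = 4*U²)
-X(-2863) = -4*(-2863)² = -4*8196769 = -1*32787076 = -32787076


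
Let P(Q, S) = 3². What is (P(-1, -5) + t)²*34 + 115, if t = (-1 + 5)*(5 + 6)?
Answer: 95621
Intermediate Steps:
P(Q, S) = 9
t = 44 (t = 4*11 = 44)
(P(-1, -5) + t)²*34 + 115 = (9 + 44)²*34 + 115 = 53²*34 + 115 = 2809*34 + 115 = 95506 + 115 = 95621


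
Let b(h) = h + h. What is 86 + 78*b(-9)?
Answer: -1318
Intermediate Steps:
b(h) = 2*h
86 + 78*b(-9) = 86 + 78*(2*(-9)) = 86 + 78*(-18) = 86 - 1404 = -1318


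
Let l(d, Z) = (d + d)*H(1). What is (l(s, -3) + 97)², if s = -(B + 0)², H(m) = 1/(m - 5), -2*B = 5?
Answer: 641601/64 ≈ 10025.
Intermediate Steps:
B = -5/2 (B = -½*5 = -5/2 ≈ -2.5000)
H(m) = 1/(-5 + m)
s = -25/4 (s = -(-5/2 + 0)² = -(-5/2)² = -1*25/4 = -25/4 ≈ -6.2500)
l(d, Z) = -d/2 (l(d, Z) = (d + d)/(-5 + 1) = (2*d)/(-4) = (2*d)*(-¼) = -d/2)
(l(s, -3) + 97)² = (-½*(-25/4) + 97)² = (25/8 + 97)² = (801/8)² = 641601/64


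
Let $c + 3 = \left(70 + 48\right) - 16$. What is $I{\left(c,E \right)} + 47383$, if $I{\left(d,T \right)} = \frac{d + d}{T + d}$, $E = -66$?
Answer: $47389$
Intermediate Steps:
$c = 99$ ($c = -3 + \left(\left(70 + 48\right) - 16\right) = -3 + \left(118 - 16\right) = -3 + 102 = 99$)
$I{\left(d,T \right)} = \frac{2 d}{T + d}$
$I{\left(c,E \right)} + 47383 = 2 \cdot 99 \frac{1}{-66 + 99} + 47383 = 2 \cdot 99 \cdot \frac{1}{33} + 47383 = 6 + 47383 = 47389$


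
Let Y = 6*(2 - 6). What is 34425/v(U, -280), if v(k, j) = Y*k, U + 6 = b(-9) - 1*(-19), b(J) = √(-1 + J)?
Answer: -149175/1432 + 11475*I*√10/1432 ≈ -104.17 + 25.34*I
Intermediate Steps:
Y = -24 (Y = 6*(-4) = -24)
U = 13 + I*√10 (U = -6 + (√(-1 - 9) - 1*(-19)) = -6 + (√(-10) + 19) = -6 + (I*√10 + 19) = -6 + (19 + I*√10) = 13 + I*√10 ≈ 13.0 + 3.1623*I)
v(k, j) = -24*k
34425/v(U, -280) = 34425/((-24*(13 + I*√10))) = 34425/(-312 - 24*I*√10)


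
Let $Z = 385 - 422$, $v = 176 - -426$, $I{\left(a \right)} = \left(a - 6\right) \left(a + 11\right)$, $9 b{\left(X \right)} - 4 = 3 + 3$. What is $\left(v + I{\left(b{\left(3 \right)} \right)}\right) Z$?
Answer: $- \frac{1626742}{81} \approx -20083.0$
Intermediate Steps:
$b{\left(X \right)} = \frac{10}{9}$ ($b{\left(X \right)} = \frac{4}{9} + \frac{3 + 3}{9} = \frac{4}{9} + \frac{1}{9} \cdot 6 = \frac{4}{9} + \frac{2}{3} = \frac{10}{9}$)
$I{\left(a \right)} = \left(-6 + a\right) \left(11 + a\right)$
$v = 602$ ($v = 176 + 426 = 602$)
$Z = -37$
$\left(v + I{\left(b{\left(3 \right)} \right)}\right) Z = \left(602 + \left(-66 + \left(\frac{10}{9}\right)^{2} + 5 \cdot \frac{10}{9}\right)\right) \left(-37\right) = \left(602 + \left(-66 + \frac{100}{81} + \frac{50}{9}\right)\right) \left(-37\right) = \left(602 - \frac{4796}{81}\right) \left(-37\right) = \frac{43966}{81} \left(-37\right) = - \frac{1626742}{81}$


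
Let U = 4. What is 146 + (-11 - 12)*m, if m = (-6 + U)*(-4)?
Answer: -38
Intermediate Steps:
m = 8 (m = (-6 + 4)*(-4) = -2*(-4) = 8)
146 + (-11 - 12)*m = 146 + (-11 - 12)*8 = 146 - 23*8 = 146 - 184 = -38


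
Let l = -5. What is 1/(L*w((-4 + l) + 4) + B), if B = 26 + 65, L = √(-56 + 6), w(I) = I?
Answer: 91/9531 + 25*I*√2/9531 ≈ 0.0095478 + 0.0037095*I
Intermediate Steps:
L = 5*I*√2 (L = √(-50) = 5*I*√2 ≈ 7.0711*I)
B = 91
1/(L*w((-4 + l) + 4) + B) = 1/((5*I*√2)*((-4 - 5) + 4) + 91) = 1/((5*I*√2)*(-9 + 4) + 91) = 1/((5*I*√2)*(-5) + 91) = 1/(-25*I*√2 + 91) = 1/(91 - 25*I*√2)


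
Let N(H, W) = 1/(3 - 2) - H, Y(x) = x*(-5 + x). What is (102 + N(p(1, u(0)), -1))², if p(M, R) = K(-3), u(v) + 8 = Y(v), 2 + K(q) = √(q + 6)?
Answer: (105 - √3)² ≈ 10664.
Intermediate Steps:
K(q) = -2 + √(6 + q) (K(q) = -2 + √(q + 6) = -2 + √(6 + q))
u(v) = -8 + v*(-5 + v)
p(M, R) = -2 + √3 (p(M, R) = -2 + √(6 - 3) = -2 + √3)
N(H, W) = 1 - H (N(H, W) = 1/1 - H = 1 - H)
(102 + N(p(1, u(0)), -1))² = (102 + (1 - (-2 + √3)))² = (102 + (1 + (2 - √3)))² = (102 + (3 - √3))² = (105 - √3)²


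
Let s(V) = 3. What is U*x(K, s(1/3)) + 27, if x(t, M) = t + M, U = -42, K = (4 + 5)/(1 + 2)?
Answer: -225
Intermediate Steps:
K = 3 (K = 9/3 = 9*(⅓) = 3)
x(t, M) = M + t
U*x(K, s(1/3)) + 27 = -42*(3 + 3) + 27 = -42*6 + 27 = -252 + 27 = -225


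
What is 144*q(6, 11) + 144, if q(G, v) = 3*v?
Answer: 4896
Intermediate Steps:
144*q(6, 11) + 144 = 144*(3*11) + 144 = 144*33 + 144 = 4752 + 144 = 4896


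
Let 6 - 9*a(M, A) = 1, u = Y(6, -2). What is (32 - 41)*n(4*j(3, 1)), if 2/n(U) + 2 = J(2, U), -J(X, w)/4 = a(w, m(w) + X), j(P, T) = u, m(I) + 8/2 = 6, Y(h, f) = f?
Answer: 81/19 ≈ 4.2632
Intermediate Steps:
m(I) = 2 (m(I) = -4 + 6 = 2)
u = -2
j(P, T) = -2
a(M, A) = 5/9 (a(M, A) = ⅔ - ⅑*1 = ⅔ - ⅑ = 5/9)
J(X, w) = -20/9 (J(X, w) = -4*5/9 = -20/9)
n(U) = -9/19 (n(U) = 2/(-2 - 20/9) = 2/(-38/9) = 2*(-9/38) = -9/19)
(32 - 41)*n(4*j(3, 1)) = (32 - 41)*(-9/19) = -9*(-9/19) = 81/19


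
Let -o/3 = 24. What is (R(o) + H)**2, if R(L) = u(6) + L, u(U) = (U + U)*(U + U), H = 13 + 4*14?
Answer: 19881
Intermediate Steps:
o = -72 (o = -3*24 = -72)
H = 69 (H = 13 + 56 = 69)
u(U) = 4*U**2 (u(U) = (2*U)*(2*U) = 4*U**2)
R(L) = 144 + L (R(L) = 4*6**2 + L = 4*36 + L = 144 + L)
(R(o) + H)**2 = ((144 - 72) + 69)**2 = (72 + 69)**2 = 141**2 = 19881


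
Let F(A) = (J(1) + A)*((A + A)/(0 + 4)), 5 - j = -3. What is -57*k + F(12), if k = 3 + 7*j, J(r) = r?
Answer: -3285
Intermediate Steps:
j = 8 (j = 5 - 1*(-3) = 5 + 3 = 8)
F(A) = A*(1 + A)/2 (F(A) = (1 + A)*((A + A)/(0 + 4)) = (1 + A)*((2*A)/4) = (1 + A)*((2*A)*(¼)) = (1 + A)*(A/2) = A*(1 + A)/2)
k = 59 (k = 3 + 7*8 = 3 + 56 = 59)
-57*k + F(12) = -57*59 + (½)*12*(1 + 12) = -3363 + (½)*12*13 = -3363 + 78 = -3285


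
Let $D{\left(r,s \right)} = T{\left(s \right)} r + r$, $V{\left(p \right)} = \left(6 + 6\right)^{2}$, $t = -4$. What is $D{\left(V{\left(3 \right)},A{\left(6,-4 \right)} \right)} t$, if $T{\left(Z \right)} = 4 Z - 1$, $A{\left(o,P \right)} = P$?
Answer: $9216$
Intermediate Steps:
$V{\left(p \right)} = 144$ ($V{\left(p \right)} = 12^{2} = 144$)
$T{\left(Z \right)} = -1 + 4 Z$
$D{\left(r,s \right)} = r + r \left(-1 + 4 s\right)$ ($D{\left(r,s \right)} = \left(-1 + 4 s\right) r + r = r \left(-1 + 4 s\right) + r = r + r \left(-1 + 4 s\right)$)
$D{\left(V{\left(3 \right)},A{\left(6,-4 \right)} \right)} t = 4 \cdot 144 \left(-4\right) \left(-4\right) = \left(-2304\right) \left(-4\right) = 9216$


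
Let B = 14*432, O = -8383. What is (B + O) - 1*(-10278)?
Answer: 7943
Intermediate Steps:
B = 6048
(B + O) - 1*(-10278) = (6048 - 8383) - 1*(-10278) = -2335 + 10278 = 7943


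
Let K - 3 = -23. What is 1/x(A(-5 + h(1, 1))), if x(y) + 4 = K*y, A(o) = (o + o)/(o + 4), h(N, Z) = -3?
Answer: -1/84 ≈ -0.011905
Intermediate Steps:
K = -20 (K = 3 - 23 = -20)
A(o) = 2*o/(4 + o) (A(o) = (2*o)/(4 + o) = 2*o/(4 + o))
x(y) = -4 - 20*y
1/x(A(-5 + h(1, 1))) = 1/(-4 - 40*(-5 - 3)/(4 + (-5 - 3))) = 1/(-4 - 40*(-8)/(4 - 8)) = 1/(-4 - 40*(-8)/(-4)) = 1/(-4 - 40*(-8)*(-1)/4) = 1/(-4 - 20*4) = 1/(-4 - 80) = 1/(-84) = -1/84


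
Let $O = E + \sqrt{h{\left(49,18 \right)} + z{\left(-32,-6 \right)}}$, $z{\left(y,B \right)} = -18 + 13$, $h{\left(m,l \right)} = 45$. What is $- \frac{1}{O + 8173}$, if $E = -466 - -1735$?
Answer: $- \frac{4721}{44575662} + \frac{\sqrt{10}}{44575662} \approx -0.00010584$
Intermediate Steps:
$z{\left(y,B \right)} = -5$
$E = 1269$ ($E = -466 + 1735 = 1269$)
$O = 1269 + 2 \sqrt{10}$ ($O = 1269 + \sqrt{45 - 5} = 1269 + \sqrt{40} = 1269 + 2 \sqrt{10} \approx 1275.3$)
$- \frac{1}{O + 8173} = - \frac{1}{\left(1269 + 2 \sqrt{10}\right) + 8173} = - \frac{1}{9442 + 2 \sqrt{10}}$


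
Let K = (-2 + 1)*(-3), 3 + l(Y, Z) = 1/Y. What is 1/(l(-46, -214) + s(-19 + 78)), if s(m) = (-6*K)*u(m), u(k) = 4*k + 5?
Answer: -46/199687 ≈ -0.00023036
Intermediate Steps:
u(k) = 5 + 4*k
l(Y, Z) = -3 + 1/Y
K = 3 (K = -1*(-3) = 3)
s(m) = -90 - 72*m (s(m) = (-6*3)*(5 + 4*m) = -18*(5 + 4*m) = -90 - 72*m)
1/(l(-46, -214) + s(-19 + 78)) = 1/((-3 + 1/(-46)) + (-90 - 72*(-19 + 78))) = 1/((-3 - 1/46) + (-90 - 72*59)) = 1/(-139/46 + (-90 - 4248)) = 1/(-139/46 - 4338) = 1/(-199687/46) = -46/199687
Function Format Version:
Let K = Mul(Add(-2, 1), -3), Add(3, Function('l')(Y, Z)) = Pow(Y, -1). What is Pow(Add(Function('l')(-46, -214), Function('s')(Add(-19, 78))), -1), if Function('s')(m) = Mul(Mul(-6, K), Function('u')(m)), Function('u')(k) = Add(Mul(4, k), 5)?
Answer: Rational(-46, 199687) ≈ -0.00023036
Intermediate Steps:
Function('u')(k) = Add(5, Mul(4, k))
Function('l')(Y, Z) = Add(-3, Pow(Y, -1))
K = 3 (K = Mul(-1, -3) = 3)
Function('s')(m) = Add(-90, Mul(-72, m)) (Function('s')(m) = Mul(Mul(-6, 3), Add(5, Mul(4, m))) = Mul(-18, Add(5, Mul(4, m))) = Add(-90, Mul(-72, m)))
Pow(Add(Function('l')(-46, -214), Function('s')(Add(-19, 78))), -1) = Pow(Add(Add(-3, Pow(-46, -1)), Add(-90, Mul(-72, Add(-19, 78)))), -1) = Pow(Add(Add(-3, Rational(-1, 46)), Add(-90, Mul(-72, 59))), -1) = Pow(Add(Rational(-139, 46), Add(-90, -4248)), -1) = Pow(Add(Rational(-139, 46), -4338), -1) = Pow(Rational(-199687, 46), -1) = Rational(-46, 199687)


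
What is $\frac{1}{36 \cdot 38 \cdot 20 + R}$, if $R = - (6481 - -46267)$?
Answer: $- \frac{1}{25388} \approx -3.9389 \cdot 10^{-5}$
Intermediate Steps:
$R = -52748$ ($R = - (6481 + 46267) = \left(-1\right) 52748 = -52748$)
$\frac{1}{36 \cdot 38 \cdot 20 + R} = \frac{1}{36 \cdot 38 \cdot 20 - 52748} = \frac{1}{1368 \cdot 20 - 52748} = \frac{1}{27360 - 52748} = \frac{1}{-25388} = - \frac{1}{25388}$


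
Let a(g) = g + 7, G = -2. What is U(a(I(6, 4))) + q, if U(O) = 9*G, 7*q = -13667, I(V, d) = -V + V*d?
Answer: -13793/7 ≈ -1970.4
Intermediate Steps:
a(g) = 7 + g
q = -13667/7 (q = (⅐)*(-13667) = -13667/7 ≈ -1952.4)
U(O) = -18 (U(O) = 9*(-2) = -18)
U(a(I(6, 4))) + q = -18 - 13667/7 = -13793/7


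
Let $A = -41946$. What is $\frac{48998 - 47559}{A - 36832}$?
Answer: $- \frac{1439}{78778} \approx -0.018267$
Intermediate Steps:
$\frac{48998 - 47559}{A - 36832} = \frac{48998 - 47559}{-41946 - 36832} = \frac{1439}{-78778} = 1439 \left(- \frac{1}{78778}\right) = - \frac{1439}{78778}$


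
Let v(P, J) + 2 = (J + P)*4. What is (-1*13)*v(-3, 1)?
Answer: 130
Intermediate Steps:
v(P, J) = -2 + 4*J + 4*P (v(P, J) = -2 + (J + P)*4 = -2 + (4*J + 4*P) = -2 + 4*J + 4*P)
(-1*13)*v(-3, 1) = (-1*13)*(-2 + 4*1 + 4*(-3)) = -13*(-2 + 4 - 12) = -13*(-10) = 130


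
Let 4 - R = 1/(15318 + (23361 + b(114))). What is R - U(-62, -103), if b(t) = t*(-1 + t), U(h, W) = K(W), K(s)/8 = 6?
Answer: -2268685/51561 ≈ -44.000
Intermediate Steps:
K(s) = 48 (K(s) = 8*6 = 48)
U(h, W) = 48
R = 206243/51561 (R = 4 - 1/(15318 + (23361 + 114*(-1 + 114))) = 4 - 1/(15318 + (23361 + 114*113)) = 4 - 1/(15318 + (23361 + 12882)) = 4 - 1/(15318 + 36243) = 4 - 1/51561 = 206243/51561 ≈ 4.0000)
R - U(-62, -103) = 206243/51561 - 1*48 = 206243/51561 - 48 = -2268685/51561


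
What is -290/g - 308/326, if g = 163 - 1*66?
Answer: -62208/15811 ≈ -3.9345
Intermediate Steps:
g = 97 (g = 163 - 66 = 97)
-290/g - 308/326 = -290/97 - 308/326 = -290*1/97 - 308*1/326 = -290/97 - 154/163 = -62208/15811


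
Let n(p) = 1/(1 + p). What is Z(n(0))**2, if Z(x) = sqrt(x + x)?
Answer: 2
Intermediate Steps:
Z(x) = sqrt(2)*sqrt(x) (Z(x) = sqrt(2*x) = sqrt(2)*sqrt(x))
Z(n(0))**2 = (sqrt(2)*sqrt(1/(1 + 0)))**2 = (sqrt(2)*sqrt(1/1))**2 = (sqrt(2)*sqrt(1))**2 = (sqrt(2)*1)**2 = (sqrt(2))**2 = 2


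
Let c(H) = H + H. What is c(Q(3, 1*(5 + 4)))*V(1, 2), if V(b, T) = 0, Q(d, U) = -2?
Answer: 0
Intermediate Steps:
c(H) = 2*H
c(Q(3, 1*(5 + 4)))*V(1, 2) = (2*(-2))*0 = -4*0 = 0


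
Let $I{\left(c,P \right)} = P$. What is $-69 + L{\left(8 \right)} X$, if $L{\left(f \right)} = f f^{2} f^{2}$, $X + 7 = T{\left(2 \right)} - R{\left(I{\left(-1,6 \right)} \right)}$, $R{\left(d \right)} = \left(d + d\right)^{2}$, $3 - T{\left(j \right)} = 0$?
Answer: $-4849733$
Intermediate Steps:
$T{\left(j \right)} = 3$ ($T{\left(j \right)} = 3 - 0 = 3 + 0 = 3$)
$R{\left(d \right)} = 4 d^{2}$ ($R{\left(d \right)} = \left(2 d\right)^{2} = 4 d^{2}$)
$X = -148$ ($X = -7 + \left(3 - 4 \cdot 6^{2}\right) = -7 + \left(3 - 4 \cdot 36\right) = -7 + \left(3 - 144\right) = -7 - 141 = -148$)
$L{\left(f \right)} = f^{5}$ ($L{\left(f \right)} = f^{3} f^{2} = f^{5}$)
$-69 + L{\left(8 \right)} X = -69 + 8^{5} \left(-148\right) = -69 + 32768 \left(-148\right) = -69 - 4849664 = -4849733$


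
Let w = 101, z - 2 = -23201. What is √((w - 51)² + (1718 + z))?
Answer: 3*I*√2109 ≈ 137.77*I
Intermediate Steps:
z = -23199 (z = 2 - 23201 = -23199)
√((w - 51)² + (1718 + z)) = √((101 - 51)² + (1718 - 23199)) = √(50² - 21481) = √(2500 - 21481) = √(-18981) = 3*I*√2109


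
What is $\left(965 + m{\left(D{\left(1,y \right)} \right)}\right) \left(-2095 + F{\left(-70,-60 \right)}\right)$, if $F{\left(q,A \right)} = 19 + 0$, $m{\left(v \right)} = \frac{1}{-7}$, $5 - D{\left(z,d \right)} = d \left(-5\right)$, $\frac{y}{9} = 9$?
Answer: $- \frac{14021304}{7} \approx -2.003 \cdot 10^{6}$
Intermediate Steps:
$y = 81$ ($y = 9 \cdot 9 = 81$)
$D{\left(z,d \right)} = 5 + 5 d$ ($D{\left(z,d \right)} = 5 - d \left(-5\right) = 5 - - 5 d = 5 + 5 d$)
$m{\left(v \right)} = - \frac{1}{7}$
$F{\left(q,A \right)} = 19$
$\left(965 + m{\left(D{\left(1,y \right)} \right)}\right) \left(-2095 + F{\left(-70,-60 \right)}\right) = \left(965 - \frac{1}{7}\right) \left(-2095 + 19\right) = \frac{6754}{7} \left(-2076\right) = - \frac{14021304}{7}$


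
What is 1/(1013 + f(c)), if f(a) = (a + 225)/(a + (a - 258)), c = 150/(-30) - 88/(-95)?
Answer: 2107/2132642 ≈ 0.00098798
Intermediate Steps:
c = -387/95 (c = 150*(-1/30) - 88*(-1/95) = -5 + 88/95 = -387/95 ≈ -4.0737)
f(a) = (225 + a)/(-258 + 2*a) (f(a) = (225 + a)/(a + (-258 + a)) = (225 + a)/(-258 + 2*a))
1/(1013 + f(c)) = 1/(1013 + (225 - 387/95)/(2*(-129 - 387/95))) = 1/(1013 + (½)*(20988/95)/(-12642/95)) = 1/(1013 + (½)*(-95/12642)*(20988/95)) = 1/(1013 - 1749/2107) = 1/(2132642/2107) = 2107/2132642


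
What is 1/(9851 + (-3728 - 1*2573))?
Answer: 1/3550 ≈ 0.00028169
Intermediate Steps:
1/(9851 + (-3728 - 1*2573)) = 1/(9851 + (-3728 - 2573)) = 1/(9851 - 6301) = 1/3550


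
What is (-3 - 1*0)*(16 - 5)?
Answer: -33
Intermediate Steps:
(-3 - 1*0)*(16 - 5) = (-3 + 0)*11 = -3*11 = -33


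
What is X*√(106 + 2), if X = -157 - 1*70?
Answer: -1362*√3 ≈ -2359.1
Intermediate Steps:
X = -227 (X = -157 - 70 = -227)
X*√(106 + 2) = -227*√(106 + 2) = -1362*√3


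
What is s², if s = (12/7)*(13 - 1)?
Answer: 20736/49 ≈ 423.18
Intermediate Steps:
s = 144/7 (s = (12*(⅐))*12 = (12/7)*12 = 144/7 ≈ 20.571)
s² = (144/7)² = 20736/49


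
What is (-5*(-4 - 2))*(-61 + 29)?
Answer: -960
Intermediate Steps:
(-5*(-4 - 2))*(-61 + 29) = -5*(-6)*(-32) = 30*(-32) = -960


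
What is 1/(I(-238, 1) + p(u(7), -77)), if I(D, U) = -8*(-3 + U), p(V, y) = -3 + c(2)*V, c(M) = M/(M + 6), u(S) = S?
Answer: 4/59 ≈ 0.067797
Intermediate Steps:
c(M) = M/(6 + M)
p(V, y) = -3 + V/4 (p(V, y) = -3 + (2/(6 + 2))*V = -3 + (2/8)*V = -3 + (2*(1/8))*V = -3 + V/4)
I(D, U) = 24 - 8*U
1/(I(-238, 1) + p(u(7), -77)) = 1/((24 - 8*1) + (-3 + (1/4)*7)) = 1/((24 - 8) + (-3 + 7/4)) = 1/(16 - 5/4) = 1/(59/4) = 4/59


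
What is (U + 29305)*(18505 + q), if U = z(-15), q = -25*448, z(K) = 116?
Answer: 214920405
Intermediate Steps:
q = -11200
U = 116
(U + 29305)*(18505 + q) = (116 + 29305)*(18505 - 11200) = 29421*7305 = 214920405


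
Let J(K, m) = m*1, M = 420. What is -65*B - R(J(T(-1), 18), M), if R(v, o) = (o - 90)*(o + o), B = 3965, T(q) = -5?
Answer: -534925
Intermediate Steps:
J(K, m) = m
R(v, o) = 2*o*(-90 + o) (R(v, o) = (-90 + o)*(2*o) = 2*o*(-90 + o))
-65*B - R(J(T(-1), 18), M) = -65*3965 - 2*420*(-90 + 420) = -257725 - 2*420*330 = -257725 - 1*277200 = -257725 - 277200 = -534925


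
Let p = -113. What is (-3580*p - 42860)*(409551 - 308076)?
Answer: 36701478000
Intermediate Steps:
(-3580*p - 42860)*(409551 - 308076) = (-3580*(-113) - 42860)*(409551 - 308076) = (404540 - 42860)*101475 = 361680*101475 = 36701478000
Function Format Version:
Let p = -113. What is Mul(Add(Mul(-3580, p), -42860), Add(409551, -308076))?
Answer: 36701478000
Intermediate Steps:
Mul(Add(Mul(-3580, p), -42860), Add(409551, -308076)) = Mul(Add(Mul(-3580, -113), -42860), Add(409551, -308076)) = Mul(Add(404540, -42860), 101475) = Mul(361680, 101475) = 36701478000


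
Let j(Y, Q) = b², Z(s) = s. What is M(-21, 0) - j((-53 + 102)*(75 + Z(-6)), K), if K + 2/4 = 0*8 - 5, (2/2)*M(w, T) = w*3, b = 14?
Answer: -259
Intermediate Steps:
M(w, T) = 3*w (M(w, T) = w*3 = 3*w)
K = -11/2 (K = -½ + (0*8 - 5) = -½ + (0 - 5) = -½ - 5 = -11/2 ≈ -5.5000)
j(Y, Q) = 196 (j(Y, Q) = 14² = 196)
M(-21, 0) - j((-53 + 102)*(75 + Z(-6)), K) = 3*(-21) - 1*196 = -63 - 196 = -259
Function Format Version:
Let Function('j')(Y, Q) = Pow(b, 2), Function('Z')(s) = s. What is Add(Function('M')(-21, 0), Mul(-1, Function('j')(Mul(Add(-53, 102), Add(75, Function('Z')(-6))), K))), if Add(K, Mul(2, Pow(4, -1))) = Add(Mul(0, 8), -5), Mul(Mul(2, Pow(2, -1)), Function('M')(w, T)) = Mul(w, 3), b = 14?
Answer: -259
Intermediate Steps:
Function('M')(w, T) = Mul(3, w) (Function('M')(w, T) = Mul(w, 3) = Mul(3, w))
K = Rational(-11, 2) (K = Add(Rational(-1, 2), Add(Mul(0, 8), -5)) = Add(Rational(-1, 2), Add(0, -5)) = Add(Rational(-1, 2), -5) = Rational(-11, 2) ≈ -5.5000)
Function('j')(Y, Q) = 196 (Function('j')(Y, Q) = Pow(14, 2) = 196)
Add(Function('M')(-21, 0), Mul(-1, Function('j')(Mul(Add(-53, 102), Add(75, Function('Z')(-6))), K))) = Add(Mul(3, -21), Mul(-1, 196)) = Add(-63, -196) = -259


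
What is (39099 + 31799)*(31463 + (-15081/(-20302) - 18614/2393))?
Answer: 54173701937228327/24291343 ≈ 2.2302e+9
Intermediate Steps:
(39099 + 31799)*(31463 + (-15081/(-20302) - 18614/2393)) = 70898*(31463 + (-15081*(-1/20302) - 18614*1/2393)) = 70898*(31463 + (15081/20302 - 18614/2393)) = 70898*(31463 - 341812595/48582686) = 70898*(1528215237023/48582686) = 54173701937228327/24291343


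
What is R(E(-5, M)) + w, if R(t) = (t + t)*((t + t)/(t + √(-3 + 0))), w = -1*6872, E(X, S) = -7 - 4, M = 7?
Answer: -214363/31 - 121*I*√3/31 ≈ -6914.9 - 6.7606*I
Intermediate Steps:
E(X, S) = -11
w = -6872
R(t) = 4*t²/(t + I*√3) (R(t) = (2*t)*((2*t)/(t + √(-3))) = (2*t)*((2*t)/(t + I*√3)) = (2*t)*(2*t/(t + I*√3)) = 4*t²/(t + I*√3))
R(E(-5, M)) + w = 4*(-11)²/(-11 + I*√3) - 6872 = 4*121/(-11 + I*√3) - 6872 = 484/(-11 + I*√3) - 6872 = -6872 + 484/(-11 + I*√3)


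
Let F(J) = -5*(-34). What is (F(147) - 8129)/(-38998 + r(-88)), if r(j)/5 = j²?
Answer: 7959/278 ≈ 28.629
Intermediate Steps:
r(j) = 5*j²
F(J) = 170
(F(147) - 8129)/(-38998 + r(-88)) = (170 - 8129)/(-38998 + 5*(-88)²) = -7959/(-38998 + 5*7744) = -7959/(-38998 + 38720) = -7959/(-278) = -7959*(-1/278) = 7959/278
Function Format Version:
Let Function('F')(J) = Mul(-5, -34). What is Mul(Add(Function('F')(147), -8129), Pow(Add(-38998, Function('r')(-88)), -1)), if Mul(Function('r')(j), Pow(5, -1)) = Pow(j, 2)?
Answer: Rational(7959, 278) ≈ 28.629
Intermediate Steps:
Function('r')(j) = Mul(5, Pow(j, 2))
Function('F')(J) = 170
Mul(Add(Function('F')(147), -8129), Pow(Add(-38998, Function('r')(-88)), -1)) = Mul(Add(170, -8129), Pow(Add(-38998, Mul(5, Pow(-88, 2))), -1)) = Mul(-7959, Pow(Add(-38998, Mul(5, 7744)), -1)) = Mul(-7959, Pow(Add(-38998, 38720), -1)) = Mul(-7959, Pow(-278, -1)) = Mul(-7959, Rational(-1, 278)) = Rational(7959, 278)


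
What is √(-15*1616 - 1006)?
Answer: I*√25246 ≈ 158.89*I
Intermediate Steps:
√(-15*1616 - 1006) = √(-24240 - 1006) = √(-25246) = I*√25246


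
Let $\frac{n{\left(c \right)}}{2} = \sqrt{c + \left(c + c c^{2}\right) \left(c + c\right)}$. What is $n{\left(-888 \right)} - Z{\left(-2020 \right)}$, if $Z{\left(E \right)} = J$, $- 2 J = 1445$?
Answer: $\frac{1445}{2} + 4 \sqrt{310901214018} \approx 2.2311 \cdot 10^{6}$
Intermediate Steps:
$J = - \frac{1445}{2}$ ($J = \left(- \frac{1}{2}\right) 1445 = - \frac{1445}{2} \approx -722.5$)
$Z{\left(E \right)} = - \frac{1445}{2}$
$n{\left(c \right)} = 2 \sqrt{c + 2 c \left(c + c^{3}\right)}$ ($n{\left(c \right)} = 2 \sqrt{c + \left(c + c c^{2}\right) \left(c + c\right)} = 2 \sqrt{c + \left(c + c^{3}\right) 2 c} = 2 \sqrt{c + 2 c \left(c + c^{3}\right)}$)
$n{\left(-888 \right)} - Z{\left(-2020 \right)} = 2 \sqrt{- 888 \left(1 + 2 \left(-888\right) + 2 \left(-888\right)^{3}\right)} - - \frac{1445}{2} = 2 \sqrt{- 888 \left(1 - 1776 + 2 \left(-700227072\right)\right)} + \frac{1445}{2} = 2 \sqrt{- 888 \left(1 - 1776 - 1400454144\right)} + \frac{1445}{2} = 2 \sqrt{\left(-888\right) \left(-1400455919\right)} + \frac{1445}{2} = 2 \sqrt{1243604856072} + \frac{1445}{2} = 2 \cdot 2 \sqrt{310901214018} + \frac{1445}{2} = 4 \sqrt{310901214018} + \frac{1445}{2} = \frac{1445}{2} + 4 \sqrt{310901214018}$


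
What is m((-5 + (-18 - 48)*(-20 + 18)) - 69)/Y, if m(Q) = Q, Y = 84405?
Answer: 58/84405 ≈ 0.00068716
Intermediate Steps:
m((-5 + (-18 - 48)*(-20 + 18)) - 69)/Y = ((-5 + (-18 - 48)*(-20 + 18)) - 69)/84405 = ((-5 - 66*(-2)) - 69)*(1/84405) = ((-5 + 132) - 69)*(1/84405) = (127 - 69)*(1/84405) = 58*(1/84405) = 58/84405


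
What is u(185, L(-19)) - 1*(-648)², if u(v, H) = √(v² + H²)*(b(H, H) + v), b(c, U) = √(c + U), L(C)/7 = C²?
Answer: -419904 + √6419954*(185 + 19*√14) ≈ 2.2897e+5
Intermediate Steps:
L(C) = 7*C²
b(c, U) = √(U + c)
u(v, H) = √(H² + v²)*(v + √2*√H) (u(v, H) = √(v² + H²)*(√(H + H) + v) = √(H² + v²)*(√(2*H) + v) = √(H² + v²)*(√2*√H + v) = √(H² + v²)*(v + √2*√H))
u(185, L(-19)) - 1*(-648)² = √((7*(-19)²)² + 185²)*(185 + √2*√(7*(-19)²)) - 1*(-648)² = √((7*361)² + 34225)*(185 + √2*√(7*361)) - 1*419904 = √(2527² + 34225)*(185 + √2*√2527) - 419904 = √(6385729 + 34225)*(185 + √2*(19*√7)) - 419904 = √6419954*(185 + 19*√14) - 419904 = -419904 + √6419954*(185 + 19*√14)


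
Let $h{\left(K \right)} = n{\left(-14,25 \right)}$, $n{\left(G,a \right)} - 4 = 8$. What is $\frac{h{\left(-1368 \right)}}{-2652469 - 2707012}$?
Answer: $- \frac{12}{5359481} \approx -2.239 \cdot 10^{-6}$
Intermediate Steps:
$n{\left(G,a \right)} = 12$ ($n{\left(G,a \right)} = 4 + 8 = 12$)
$h{\left(K \right)} = 12$
$\frac{h{\left(-1368 \right)}}{-2652469 - 2707012} = \frac{12}{-2652469 - 2707012} = \frac{12}{-5359481} = 12 \left(- \frac{1}{5359481}\right) = - \frac{12}{5359481}$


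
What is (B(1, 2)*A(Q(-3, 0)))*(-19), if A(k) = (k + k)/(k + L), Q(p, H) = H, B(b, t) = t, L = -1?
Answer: 0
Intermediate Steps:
A(k) = 2*k/(-1 + k) (A(k) = (k + k)/(k - 1) = (2*k)/(-1 + k) = 2*k/(-1 + k))
(B(1, 2)*A(Q(-3, 0)))*(-19) = (2*(2*0/(-1 + 0)))*(-19) = (2*(2*0/(-1)))*(-19) = (2*(2*0*(-1)))*(-19) = (2*0)*(-19) = 0*(-19) = 0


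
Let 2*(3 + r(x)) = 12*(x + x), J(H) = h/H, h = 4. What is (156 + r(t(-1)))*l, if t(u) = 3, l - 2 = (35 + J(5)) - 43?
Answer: -4914/5 ≈ -982.80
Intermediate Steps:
J(H) = 4/H
l = -26/5 (l = 2 + ((35 + 4/5) - 43) = 2 + (179/5 - 43) = 2 - 36/5 = -26/5 ≈ -5.2000)
r(x) = -3 + 12*x (r(x) = -3 + (12*(x + x))/2 = -3 + (12*(2*x))/2 = -3 + (24*x)/2 = -3 + 12*x)
(156 + r(t(-1)))*l = (156 + (-3 + 12*3))*(-26/5) = (156 + (-3 + 36))*(-26/5) = (156 + 33)*(-26/5) = 189*(-26/5) = -4914/5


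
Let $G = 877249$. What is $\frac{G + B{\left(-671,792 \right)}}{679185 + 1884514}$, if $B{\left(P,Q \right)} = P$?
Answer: $\frac{876578}{2563699} \approx 0.34192$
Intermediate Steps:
$\frac{G + B{\left(-671,792 \right)}}{679185 + 1884514} = \frac{877249 - 671}{679185 + 1884514} = \frac{876578}{2563699}$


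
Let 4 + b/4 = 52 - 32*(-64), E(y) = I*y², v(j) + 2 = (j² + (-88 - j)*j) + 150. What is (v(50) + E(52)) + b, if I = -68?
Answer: -179740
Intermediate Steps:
v(j) = 148 + j² + j*(-88 - j) (v(j) = -2 + ((j² + (-88 - j)*j) + 150) = -2 + ((j² + j*(-88 - j)) + 150) = -2 + (150 + j² + j*(-88 - j)) = 148 + j² + j*(-88 - j))
E(y) = -68*y²
b = 8384 (b = -16 + 4*(52 - 32*(-64)) = -16 + 4*(52 + 2048) = -16 + 4*2100 = -16 + 8400 = 8384)
(v(50) + E(52)) + b = ((148 - 88*50) - 68*52²) + 8384 = ((148 - 4400) - 68*2704) + 8384 = (-4252 - 183872) + 8384 = -188124 + 8384 = -179740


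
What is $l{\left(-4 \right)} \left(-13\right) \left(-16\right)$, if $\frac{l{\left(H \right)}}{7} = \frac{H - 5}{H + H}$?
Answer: $1638$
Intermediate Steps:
$l{\left(H \right)} = \frac{7 \left(-5 + H\right)}{2 H}$ ($l{\left(H \right)} = 7 \frac{H - 5}{H + H} = 7 \frac{-5 + H}{2 H} = \frac{7 \left(-5 + H\right)}{2 H}$)
$l{\left(-4 \right)} \left(-13\right) \left(-16\right) = \frac{7 \left(-5 - 4\right)}{2 \left(-4\right)} \left(-13\right) \left(-16\right) = \frac{7}{2} \left(- \frac{1}{4}\right) \left(-9\right) \left(-13\right) \left(-16\right) = \frac{63}{8} \left(-13\right) \left(-16\right) = \left(- \frac{819}{8}\right) \left(-16\right) = 1638$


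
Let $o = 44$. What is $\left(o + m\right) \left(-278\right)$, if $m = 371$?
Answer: $-115370$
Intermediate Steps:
$\left(o + m\right) \left(-278\right) = \left(44 + 371\right) \left(-278\right) = 415 \left(-278\right) = -115370$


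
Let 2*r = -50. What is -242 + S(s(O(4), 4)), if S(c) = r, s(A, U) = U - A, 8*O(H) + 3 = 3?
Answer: -267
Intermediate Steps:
r = -25 (r = (1/2)*(-50) = -25)
O(H) = 0 (O(H) = -3/8 + (1/8)*3 = -3/8 + 3/8 = 0)
S(c) = -25
-242 + S(s(O(4), 4)) = -242 - 25 = -267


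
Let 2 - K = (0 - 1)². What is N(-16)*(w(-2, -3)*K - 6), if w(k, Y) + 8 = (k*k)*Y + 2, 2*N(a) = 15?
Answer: -180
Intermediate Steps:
N(a) = 15/2 (N(a) = (½)*15 = 15/2)
w(k, Y) = -6 + Y*k² (w(k, Y) = -8 + ((k*k)*Y + 2) = -8 + (k²*Y + 2) = -8 + (Y*k² + 2) = -8 + (2 + Y*k²) = -6 + Y*k²)
K = 1 (K = 2 - (0 - 1)² = 2 - 1*(-1)² = 2 - 1*1 = 2 - 1 = 1)
N(-16)*(w(-2, -3)*K - 6) = 15*((-6 - 3*(-2)²)*1 - 6)/2 = 15*((-6 - 3*4)*1 - 6)/2 = 15*((-6 - 12)*1 - 6)/2 = 15*(-18*1 - 6)/2 = 15*(-18 - 6)/2 = (15/2)*(-24) = -180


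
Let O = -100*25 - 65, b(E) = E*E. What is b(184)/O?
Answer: -33856/2565 ≈ -13.199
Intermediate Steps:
b(E) = E²
O = -2565 (O = -2500 - 65 = -2565)
b(184)/O = 184²/(-2565) = 33856*(-1/2565) = -33856/2565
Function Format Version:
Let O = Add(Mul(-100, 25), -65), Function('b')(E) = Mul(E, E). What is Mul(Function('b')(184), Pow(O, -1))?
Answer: Rational(-33856, 2565) ≈ -13.199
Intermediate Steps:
Function('b')(E) = Pow(E, 2)
O = -2565 (O = Add(-2500, -65) = -2565)
Mul(Function('b')(184), Pow(O, -1)) = Mul(Pow(184, 2), Pow(-2565, -1)) = Mul(33856, Rational(-1, 2565)) = Rational(-33856, 2565)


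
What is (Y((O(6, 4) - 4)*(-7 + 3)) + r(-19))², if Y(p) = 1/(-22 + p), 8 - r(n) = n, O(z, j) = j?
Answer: 351649/484 ≈ 726.55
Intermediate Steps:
r(n) = 8 - n
(Y((O(6, 4) - 4)*(-7 + 3)) + r(-19))² = (1/(-22 + (4 - 4)*(-7 + 3)) + (8 - 1*(-19)))² = (1/(-22 + 0*(-4)) + (8 + 19))² = (1/(-22 + 0) + 27)² = (1/(-22) + 27)² = (-1/22 + 27)² = (593/22)² = 351649/484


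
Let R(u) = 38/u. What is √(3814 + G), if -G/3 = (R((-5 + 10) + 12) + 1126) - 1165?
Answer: √1134121/17 ≈ 62.644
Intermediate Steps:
G = 1875/17 (G = -3*((38/((-5 + 10) + 12) + 1126) - 1165) = -3*((38/(5 + 12) + 1126) - 1165) = -3*((38/17 + 1126) - 1165) = -3*(19180/17 - 1165) = -3*(-625/17) = 1875/17 ≈ 110.29)
√(3814 + G) = √(3814 + 1875/17) = √(66713/17) = √1134121/17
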